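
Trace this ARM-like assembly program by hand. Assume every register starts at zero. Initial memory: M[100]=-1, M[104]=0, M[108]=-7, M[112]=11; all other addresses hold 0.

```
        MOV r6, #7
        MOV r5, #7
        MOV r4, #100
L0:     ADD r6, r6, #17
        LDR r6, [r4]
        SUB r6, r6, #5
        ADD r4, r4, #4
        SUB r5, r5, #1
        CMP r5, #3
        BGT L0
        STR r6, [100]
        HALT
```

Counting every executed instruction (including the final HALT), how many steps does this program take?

after MOV r6, #7: r6=7
after MOV r5, #7: r5=7
after MOV r4, #100: r4=100
after ADD r6, r6, #17: r6=7+17=24
after LDR r6, [r4]: r6=M[100]=-1
after SUB r6, r6, #5: r6=(-1)-5=-6
after ADD r4, r4, #4: r4=100+4=104
after SUB r5, r5, #1: r5=7-1=6
CMP r5, #3  (cmp 6,3)
BGT L0: taken
after ADD r6, r6, #17: r6=(-6)+17=11
after LDR r6, [r4]: r6=M[104]=0
after SUB r6, r6, #5: r6=0-5=-5
after ADD r4, r4, #4: r4=104+4=108
after SUB r5, r5, #1: r5=6-1=5
CMP r5, #3  (cmp 5,3)
BGT L0: taken
after ADD r6, r6, #17: r6=(-5)+17=12
after LDR r6, [r4]: r6=M[108]=-7
after SUB r6, r6, #5: r6=(-7)-5=-12
after ADD r4, r4, #4: r4=108+4=112
after SUB r5, r5, #1: r5=5-1=4
CMP r5, #3  (cmp 4,3)
BGT L0: taken
after ADD r6, r6, #17: r6=(-12)+17=5
after LDR r6, [r4]: r6=M[112]=11
after SUB r6, r6, #5: r6=11-5=6
after ADD r4, r4, #4: r4=112+4=116
after SUB r5, r5, #1: r5=4-1=3
CMP r5, #3  (cmp 3,3)
BGT L0: not taken
STR r6, [100] → M[100]=6
halt.
Total executed instructions: 33.

33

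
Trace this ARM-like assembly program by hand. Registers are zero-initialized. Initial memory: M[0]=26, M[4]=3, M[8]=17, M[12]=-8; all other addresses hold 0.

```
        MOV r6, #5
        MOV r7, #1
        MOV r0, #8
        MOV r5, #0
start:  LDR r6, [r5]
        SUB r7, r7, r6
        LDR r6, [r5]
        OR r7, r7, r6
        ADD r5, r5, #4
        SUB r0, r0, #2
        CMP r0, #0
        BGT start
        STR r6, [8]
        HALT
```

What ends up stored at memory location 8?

-8

r6=5
r7=1
r0=8
r5=0
r6=M[0]=26
r7=1-26=-25
r6=M[0]=26
r7=(-25)|26=-1
r5=0+4=4
r0=8-2=6
CMP r0, #0  (cmp 6,0)
BGT start: taken
r6=M[4]=3
r7=(-1)-3=-4
r6=M[4]=3
r7=(-4)|3=-1
r5=4+4=8
r0=6-2=4
CMP r0, #0  (cmp 4,0)
BGT start: taken
r6=M[8]=17
r7=(-1)-17=-18
r6=M[8]=17
r7=(-18)|17=-1
r5=8+4=12
r0=4-2=2
CMP r0, #0  (cmp 2,0)
BGT start: taken
r6=M[12]=-8
r7=(-1)-(-8)=7
r6=M[12]=-8
r7=7|(-8)=-1
r5=12+4=16
r0=2-2=0
CMP r0, #0  (cmp 0,0)
BGT start: not taken
STR r6, [8] → M[8]=-8
halt.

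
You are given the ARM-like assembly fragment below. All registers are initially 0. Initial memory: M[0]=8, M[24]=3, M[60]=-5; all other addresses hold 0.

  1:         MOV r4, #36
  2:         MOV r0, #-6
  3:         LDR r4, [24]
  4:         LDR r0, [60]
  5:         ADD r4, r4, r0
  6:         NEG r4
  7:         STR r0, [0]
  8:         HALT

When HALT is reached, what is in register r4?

2

r4=36
r0=-6
r4=M[24]=3
r0=M[60]=-5
r4=3+(-5)=-2
r4=-(-2)=2
STR r0, [0] → M[0]=-5
halt.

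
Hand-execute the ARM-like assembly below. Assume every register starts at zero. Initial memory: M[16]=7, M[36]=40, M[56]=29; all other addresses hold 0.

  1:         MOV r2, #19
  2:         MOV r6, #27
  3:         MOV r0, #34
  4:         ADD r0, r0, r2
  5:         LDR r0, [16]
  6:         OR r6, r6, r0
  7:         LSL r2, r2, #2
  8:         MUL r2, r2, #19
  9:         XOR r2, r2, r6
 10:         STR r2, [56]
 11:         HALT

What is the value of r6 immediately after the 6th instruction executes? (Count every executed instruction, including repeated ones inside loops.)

31

r2=19
r6=27
r0=34
r0=34+19=53
r0=M[16]=7
r6=27|7=31
After step 6: r6 = 31.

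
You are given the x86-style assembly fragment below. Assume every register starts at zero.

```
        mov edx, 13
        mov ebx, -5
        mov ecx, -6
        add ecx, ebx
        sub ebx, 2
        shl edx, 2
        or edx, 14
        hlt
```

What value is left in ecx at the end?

-11

edx=13
ebx=-5
ecx=-6
ecx=(-6)+(-5)=-11
ebx=(-5)-2=-7
edx=13<<2=52
edx=52|14=62
halt.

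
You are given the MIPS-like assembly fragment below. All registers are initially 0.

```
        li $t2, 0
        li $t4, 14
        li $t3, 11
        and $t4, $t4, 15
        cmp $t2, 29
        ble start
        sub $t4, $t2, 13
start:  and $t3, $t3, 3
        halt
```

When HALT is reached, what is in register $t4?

$t2=0
$t4=14
$t3=11
$t4=14&15=14
cmp $t2, 29  (cmp 0,29)
ble start: taken
$t3=11&3=3
halt.

14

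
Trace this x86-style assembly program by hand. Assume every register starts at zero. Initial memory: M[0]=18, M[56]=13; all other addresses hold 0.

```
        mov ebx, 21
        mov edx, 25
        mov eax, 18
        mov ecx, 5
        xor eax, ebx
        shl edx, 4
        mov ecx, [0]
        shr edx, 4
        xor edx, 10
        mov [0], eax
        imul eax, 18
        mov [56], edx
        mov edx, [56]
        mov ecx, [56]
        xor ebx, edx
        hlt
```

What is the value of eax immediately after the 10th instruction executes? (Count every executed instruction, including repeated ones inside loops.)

ebx=21
edx=25
eax=18
ecx=5
eax=18^21=7
edx=25<<4=400
ecx=M[0]=18
edx=400>>4=25
edx=25^10=19
mov [0], eax → M[0]=7
After step 10: eax = 7.

7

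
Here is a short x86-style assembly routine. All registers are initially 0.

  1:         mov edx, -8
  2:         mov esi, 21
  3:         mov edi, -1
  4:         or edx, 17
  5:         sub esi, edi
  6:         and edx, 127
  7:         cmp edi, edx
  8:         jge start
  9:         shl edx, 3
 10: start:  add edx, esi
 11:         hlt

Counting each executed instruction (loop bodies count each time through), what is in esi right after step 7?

22

after mov edx, -8: edx=-8
after mov esi, 21: esi=21
after mov edi, -1: edi=-1
after or edx, 17: edx=(-8)|17=-7
after sub esi, edi: esi=21-(-1)=22
after and edx, 127: edx=(-7)&127=121
cmp edi, edx  (cmp -1,121)
After step 7: esi = 22.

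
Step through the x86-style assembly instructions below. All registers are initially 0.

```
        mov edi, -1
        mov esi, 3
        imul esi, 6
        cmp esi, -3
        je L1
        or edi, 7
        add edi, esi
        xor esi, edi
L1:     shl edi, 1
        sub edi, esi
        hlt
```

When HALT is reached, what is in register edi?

after mov edi, -1: edi=-1
after mov esi, 3: esi=3
after imul esi, 6: esi=3*6=18
cmp esi, -3  (cmp 18,-3)
je L1: not taken
after or edi, 7: edi=(-1)|7=-1
after add edi, esi: edi=(-1)+18=17
after xor esi, edi: esi=18^17=3
after shl edi, 1: edi=17<<1=34
after sub edi, esi: edi=34-3=31
halt.

31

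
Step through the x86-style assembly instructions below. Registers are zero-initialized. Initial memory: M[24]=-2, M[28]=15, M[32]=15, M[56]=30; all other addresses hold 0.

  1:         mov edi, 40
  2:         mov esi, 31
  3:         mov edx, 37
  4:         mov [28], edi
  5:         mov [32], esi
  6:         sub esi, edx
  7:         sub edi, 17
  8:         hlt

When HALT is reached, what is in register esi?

-6

edi=40
esi=31
edx=37
mov [28], edi → M[28]=40
mov [32], esi → M[32]=31
esi=31-37=-6
edi=40-17=23
halt.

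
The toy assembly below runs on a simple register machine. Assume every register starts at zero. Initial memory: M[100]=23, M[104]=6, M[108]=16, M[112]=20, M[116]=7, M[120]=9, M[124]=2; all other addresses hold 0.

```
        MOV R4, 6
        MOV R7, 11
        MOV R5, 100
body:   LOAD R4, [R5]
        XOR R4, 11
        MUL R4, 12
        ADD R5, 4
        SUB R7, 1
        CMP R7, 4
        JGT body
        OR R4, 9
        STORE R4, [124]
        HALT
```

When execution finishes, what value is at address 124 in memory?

109

MOV R4, 6 → R4=6
MOV R7, 11 → R7=11
MOV R5, 100 → R5=100
LOAD R4, [R5] → R4=M[100]=23
XOR R4, 11 → R4=23^11=28
MUL R4, 12 → R4=28*12=336
ADD R5, 4 → R5=100+4=104
SUB R7, 1 → R7=11-1=10
CMP R7, 4  (cmp 10,4)
JGT body: taken
LOAD R4, [R5] → R4=M[104]=6
XOR R4, 11 → R4=6^11=13
MUL R4, 12 → R4=13*12=156
ADD R5, 4 → R5=104+4=108
SUB R7, 1 → R7=10-1=9
CMP R7, 4  (cmp 9,4)
JGT body: taken
LOAD R4, [R5] → R4=M[108]=16
XOR R4, 11 → R4=16^11=27
MUL R4, 12 → R4=27*12=324
ADD R5, 4 → R5=108+4=112
SUB R7, 1 → R7=9-1=8
CMP R7, 4  (cmp 8,4)
JGT body: taken
LOAD R4, [R5] → R4=M[112]=20
XOR R4, 11 → R4=20^11=31
MUL R4, 12 → R4=31*12=372
ADD R5, 4 → R5=112+4=116
SUB R7, 1 → R7=8-1=7
CMP R7, 4  (cmp 7,4)
JGT body: taken
LOAD R4, [R5] → R4=M[116]=7
XOR R4, 11 → R4=7^11=12
MUL R4, 12 → R4=12*12=144
ADD R5, 4 → R5=116+4=120
SUB R7, 1 → R7=7-1=6
CMP R7, 4  (cmp 6,4)
JGT body: taken
LOAD R4, [R5] → R4=M[120]=9
XOR R4, 11 → R4=9^11=2
MUL R4, 12 → R4=2*12=24
ADD R5, 4 → R5=120+4=124
SUB R7, 1 → R7=6-1=5
CMP R7, 4  (cmp 5,4)
JGT body: taken
LOAD R4, [R5] → R4=M[124]=2
XOR R4, 11 → R4=2^11=9
MUL R4, 12 → R4=9*12=108
ADD R5, 4 → R5=124+4=128
SUB R7, 1 → R7=5-1=4
CMP R7, 4  (cmp 4,4)
JGT body: not taken
OR R4, 9 → R4=108|9=109
STORE R4, [124] → M[124]=109
halt.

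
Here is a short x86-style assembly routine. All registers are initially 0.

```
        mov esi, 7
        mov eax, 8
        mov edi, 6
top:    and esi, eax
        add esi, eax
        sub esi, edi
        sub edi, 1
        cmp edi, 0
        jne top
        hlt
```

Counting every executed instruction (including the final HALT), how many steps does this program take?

40

esi=7
eax=8
edi=6
esi=7&8=0
esi=0+8=8
esi=8-6=2
edi=6-1=5
cmp edi, 0  (cmp 5,0)
jne top: taken
esi=2&8=0
esi=0+8=8
esi=8-5=3
edi=5-1=4
cmp edi, 0  (cmp 4,0)
jne top: taken
esi=3&8=0
esi=0+8=8
esi=8-4=4
edi=4-1=3
cmp edi, 0  (cmp 3,0)
jne top: taken
esi=4&8=0
esi=0+8=8
esi=8-3=5
edi=3-1=2
cmp edi, 0  (cmp 2,0)
jne top: taken
esi=5&8=0
esi=0+8=8
esi=8-2=6
edi=2-1=1
cmp edi, 0  (cmp 1,0)
jne top: taken
esi=6&8=0
esi=0+8=8
esi=8-1=7
edi=1-1=0
cmp edi, 0  (cmp 0,0)
jne top: not taken
halt.
Total executed instructions: 40.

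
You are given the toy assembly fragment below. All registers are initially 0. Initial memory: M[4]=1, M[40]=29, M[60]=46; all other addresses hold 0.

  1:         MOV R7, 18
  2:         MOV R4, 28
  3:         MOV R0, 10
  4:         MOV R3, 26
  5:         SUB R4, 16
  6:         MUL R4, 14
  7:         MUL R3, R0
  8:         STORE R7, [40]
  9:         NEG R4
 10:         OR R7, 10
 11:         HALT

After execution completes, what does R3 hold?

after MOV R7, 18: R7=18
after MOV R4, 28: R4=28
after MOV R0, 10: R0=10
after MOV R3, 26: R3=26
after SUB R4, 16: R4=28-16=12
after MUL R4, 14: R4=12*14=168
after MUL R3, R0: R3=26*10=260
STORE R7, [40] → M[40]=18
after NEG R4: R4=-(168)=-168
after OR R7, 10: R7=18|10=26
halt.

260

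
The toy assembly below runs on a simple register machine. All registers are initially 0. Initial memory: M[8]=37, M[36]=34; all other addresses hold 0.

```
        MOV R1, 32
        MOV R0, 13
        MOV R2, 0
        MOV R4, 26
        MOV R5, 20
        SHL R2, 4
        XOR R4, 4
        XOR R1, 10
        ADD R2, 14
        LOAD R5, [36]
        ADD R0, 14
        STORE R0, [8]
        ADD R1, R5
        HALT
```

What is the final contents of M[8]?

27

after MOV R1, 32: R1=32
after MOV R0, 13: R0=13
after MOV R2, 0: R2=0
after MOV R4, 26: R4=26
after MOV R5, 20: R5=20
after SHL R2, 4: R2=0<<4=0
after XOR R4, 4: R4=26^4=30
after XOR R1, 10: R1=32^10=42
after ADD R2, 14: R2=0+14=14
after LOAD R5, [36]: R5=M[36]=34
after ADD R0, 14: R0=13+14=27
STORE R0, [8] → M[8]=27
after ADD R1, R5: R1=42+34=76
halt.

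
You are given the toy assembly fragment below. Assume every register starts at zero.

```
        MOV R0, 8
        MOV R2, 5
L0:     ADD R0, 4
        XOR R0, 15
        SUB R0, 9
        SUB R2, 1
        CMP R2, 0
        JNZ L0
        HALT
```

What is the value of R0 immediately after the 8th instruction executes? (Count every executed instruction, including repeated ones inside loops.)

after MOV R0, 8: R0=8
after MOV R2, 5: R2=5
after ADD R0, 4: R0=8+4=12
after XOR R0, 15: R0=12^15=3
after SUB R0, 9: R0=3-9=-6
after SUB R2, 1: R2=5-1=4
CMP R2, 0  (cmp 4,0)
JNZ L0: taken
After step 8: R0 = -6.

-6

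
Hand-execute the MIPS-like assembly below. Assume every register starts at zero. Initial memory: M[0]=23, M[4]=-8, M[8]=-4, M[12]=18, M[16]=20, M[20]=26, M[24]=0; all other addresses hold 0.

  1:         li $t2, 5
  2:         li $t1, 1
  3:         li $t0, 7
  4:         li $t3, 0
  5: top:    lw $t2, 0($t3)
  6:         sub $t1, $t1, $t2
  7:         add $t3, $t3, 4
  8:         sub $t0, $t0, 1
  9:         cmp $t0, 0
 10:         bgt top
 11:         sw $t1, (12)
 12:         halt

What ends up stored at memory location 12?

-74

li $t2, 5 → $t2=5
li $t1, 1 → $t1=1
li $t0, 7 → $t0=7
li $t3, 0 → $t3=0
lw $t2, 0($t3) → $t2=M[0]=23
sub $t1, $t1, $t2 → $t1=1-23=-22
add $t3, $t3, 4 → $t3=0+4=4
sub $t0, $t0, 1 → $t0=7-1=6
cmp $t0, 0  (cmp 6,0)
bgt top: taken
lw $t2, 0($t3) → $t2=M[4]=-8
sub $t1, $t1, $t2 → $t1=(-22)-(-8)=-14
add $t3, $t3, 4 → $t3=4+4=8
sub $t0, $t0, 1 → $t0=6-1=5
cmp $t0, 0  (cmp 5,0)
bgt top: taken
lw $t2, 0($t3) → $t2=M[8]=-4
sub $t1, $t1, $t2 → $t1=(-14)-(-4)=-10
add $t3, $t3, 4 → $t3=8+4=12
sub $t0, $t0, 1 → $t0=5-1=4
cmp $t0, 0  (cmp 4,0)
bgt top: taken
lw $t2, 0($t3) → $t2=M[12]=18
sub $t1, $t1, $t2 → $t1=(-10)-18=-28
add $t3, $t3, 4 → $t3=12+4=16
sub $t0, $t0, 1 → $t0=4-1=3
cmp $t0, 0  (cmp 3,0)
bgt top: taken
lw $t2, 0($t3) → $t2=M[16]=20
sub $t1, $t1, $t2 → $t1=(-28)-20=-48
add $t3, $t3, 4 → $t3=16+4=20
sub $t0, $t0, 1 → $t0=3-1=2
cmp $t0, 0  (cmp 2,0)
bgt top: taken
lw $t2, 0($t3) → $t2=M[20]=26
sub $t1, $t1, $t2 → $t1=(-48)-26=-74
add $t3, $t3, 4 → $t3=20+4=24
sub $t0, $t0, 1 → $t0=2-1=1
cmp $t0, 0  (cmp 1,0)
bgt top: taken
lw $t2, 0($t3) → $t2=M[24]=0
sub $t1, $t1, $t2 → $t1=(-74)-0=-74
add $t3, $t3, 4 → $t3=24+4=28
sub $t0, $t0, 1 → $t0=1-1=0
cmp $t0, 0  (cmp 0,0)
bgt top: not taken
sw $t1, (12) → M[12]=-74
halt.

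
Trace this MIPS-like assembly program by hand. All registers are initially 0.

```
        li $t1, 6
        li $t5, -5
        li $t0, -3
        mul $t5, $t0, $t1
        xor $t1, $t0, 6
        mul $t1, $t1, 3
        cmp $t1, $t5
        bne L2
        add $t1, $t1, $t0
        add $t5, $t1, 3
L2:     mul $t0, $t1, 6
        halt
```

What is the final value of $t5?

-18

li $t1, 6 → $t1=6
li $t5, -5 → $t5=-5
li $t0, -3 → $t0=-3
mul $t5, $t0, $t1 → $t5=(-3)*6=-18
xor $t1, $t0, 6 → $t1=(-3)^6=-5
mul $t1, $t1, 3 → $t1=(-5)*3=-15
cmp $t1, $t5  (cmp -15,-18)
bne L2: taken
mul $t0, $t1, 6 → $t0=(-15)*6=-90
halt.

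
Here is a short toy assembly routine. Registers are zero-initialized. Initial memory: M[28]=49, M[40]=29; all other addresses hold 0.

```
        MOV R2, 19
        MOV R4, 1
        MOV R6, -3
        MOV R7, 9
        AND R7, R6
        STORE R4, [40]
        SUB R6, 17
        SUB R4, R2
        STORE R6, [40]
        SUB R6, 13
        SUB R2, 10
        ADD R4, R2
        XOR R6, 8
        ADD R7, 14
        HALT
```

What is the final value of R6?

-41

R2=19
R4=1
R6=-3
R7=9
R7=9&(-3)=9
STORE R4, [40] → M[40]=1
R6=(-3)-17=-20
R4=1-19=-18
STORE R6, [40] → M[40]=-20
R6=(-20)-13=-33
R2=19-10=9
R4=(-18)+9=-9
R6=(-33)^8=-41
R7=9+14=23
halt.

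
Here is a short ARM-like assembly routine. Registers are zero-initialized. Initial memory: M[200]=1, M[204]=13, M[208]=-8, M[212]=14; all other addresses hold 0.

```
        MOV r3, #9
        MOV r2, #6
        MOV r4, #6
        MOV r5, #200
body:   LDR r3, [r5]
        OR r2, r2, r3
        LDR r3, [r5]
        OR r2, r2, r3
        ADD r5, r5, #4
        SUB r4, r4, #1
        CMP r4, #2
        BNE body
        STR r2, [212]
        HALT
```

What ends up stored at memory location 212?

-1

after MOV r3, #9: r3=9
after MOV r2, #6: r2=6
after MOV r4, #6: r4=6
after MOV r5, #200: r5=200
after LDR r3, [r5]: r3=M[200]=1
after OR r2, r2, r3: r2=6|1=7
after LDR r3, [r5]: r3=M[200]=1
after OR r2, r2, r3: r2=7|1=7
after ADD r5, r5, #4: r5=200+4=204
after SUB r4, r4, #1: r4=6-1=5
CMP r4, #2  (cmp 5,2)
BNE body: taken
after LDR r3, [r5]: r3=M[204]=13
after OR r2, r2, r3: r2=7|13=15
after LDR r3, [r5]: r3=M[204]=13
after OR r2, r2, r3: r2=15|13=15
after ADD r5, r5, #4: r5=204+4=208
after SUB r4, r4, #1: r4=5-1=4
CMP r4, #2  (cmp 4,2)
BNE body: taken
after LDR r3, [r5]: r3=M[208]=-8
after OR r2, r2, r3: r2=15|(-8)=-1
after LDR r3, [r5]: r3=M[208]=-8
after OR r2, r2, r3: r2=(-1)|(-8)=-1
after ADD r5, r5, #4: r5=208+4=212
after SUB r4, r4, #1: r4=4-1=3
CMP r4, #2  (cmp 3,2)
BNE body: taken
after LDR r3, [r5]: r3=M[212]=14
after OR r2, r2, r3: r2=(-1)|14=-1
after LDR r3, [r5]: r3=M[212]=14
after OR r2, r2, r3: r2=(-1)|14=-1
after ADD r5, r5, #4: r5=212+4=216
after SUB r4, r4, #1: r4=3-1=2
CMP r4, #2  (cmp 2,2)
BNE body: not taken
STR r2, [212] → M[212]=-1
halt.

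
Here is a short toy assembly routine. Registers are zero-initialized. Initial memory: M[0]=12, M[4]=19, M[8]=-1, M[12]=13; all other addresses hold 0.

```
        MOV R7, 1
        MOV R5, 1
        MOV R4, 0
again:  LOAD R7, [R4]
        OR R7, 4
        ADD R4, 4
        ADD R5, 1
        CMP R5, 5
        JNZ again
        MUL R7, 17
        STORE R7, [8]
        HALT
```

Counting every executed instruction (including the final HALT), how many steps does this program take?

30

MOV R7, 1 → R7=1
MOV R5, 1 → R5=1
MOV R4, 0 → R4=0
LOAD R7, [R4] → R7=M[0]=12
OR R7, 4 → R7=12|4=12
ADD R4, 4 → R4=0+4=4
ADD R5, 1 → R5=1+1=2
CMP R5, 5  (cmp 2,5)
JNZ again: taken
LOAD R7, [R4] → R7=M[4]=19
OR R7, 4 → R7=19|4=23
ADD R4, 4 → R4=4+4=8
ADD R5, 1 → R5=2+1=3
CMP R5, 5  (cmp 3,5)
JNZ again: taken
LOAD R7, [R4] → R7=M[8]=-1
OR R7, 4 → R7=(-1)|4=-1
ADD R4, 4 → R4=8+4=12
ADD R5, 1 → R5=3+1=4
CMP R5, 5  (cmp 4,5)
JNZ again: taken
LOAD R7, [R4] → R7=M[12]=13
OR R7, 4 → R7=13|4=13
ADD R4, 4 → R4=12+4=16
ADD R5, 1 → R5=4+1=5
CMP R5, 5  (cmp 5,5)
JNZ again: not taken
MUL R7, 17 → R7=13*17=221
STORE R7, [8] → M[8]=221
halt.
Total executed instructions: 30.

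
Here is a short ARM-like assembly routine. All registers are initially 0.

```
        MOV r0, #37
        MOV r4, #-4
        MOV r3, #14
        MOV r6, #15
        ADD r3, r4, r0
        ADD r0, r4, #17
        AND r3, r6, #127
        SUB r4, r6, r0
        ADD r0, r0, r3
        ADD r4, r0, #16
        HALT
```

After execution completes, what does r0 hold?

r0=37
r4=-4
r3=14
r6=15
r3=(-4)+37=33
r0=(-4)+17=13
r3=15&127=15
r4=15-13=2
r0=13+15=28
r4=28+16=44
halt.

28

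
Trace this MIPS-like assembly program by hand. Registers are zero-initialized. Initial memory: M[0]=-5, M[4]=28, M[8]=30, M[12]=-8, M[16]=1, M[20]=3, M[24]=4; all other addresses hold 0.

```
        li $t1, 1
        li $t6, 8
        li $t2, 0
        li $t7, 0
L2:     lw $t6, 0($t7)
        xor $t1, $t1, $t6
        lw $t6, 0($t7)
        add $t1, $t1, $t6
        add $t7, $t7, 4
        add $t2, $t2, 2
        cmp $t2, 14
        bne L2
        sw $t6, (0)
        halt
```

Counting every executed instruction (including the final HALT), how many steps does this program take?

after li $t1, 1: $t1=1
after li $t6, 8: $t6=8
after li $t2, 0: $t2=0
after li $t7, 0: $t7=0
after lw $t6, 0($t7): $t6=M[0]=-5
after xor $t1, $t1, $t6: $t1=1^(-5)=-6
after lw $t6, 0($t7): $t6=M[0]=-5
after add $t1, $t1, $t6: $t1=(-6)+(-5)=-11
after add $t7, $t7, 4: $t7=0+4=4
after add $t2, $t2, 2: $t2=0+2=2
cmp $t2, 14  (cmp 2,14)
bne L2: taken
after lw $t6, 0($t7): $t6=M[4]=28
after xor $t1, $t1, $t6: $t1=(-11)^28=-23
after lw $t6, 0($t7): $t6=M[4]=28
after add $t1, $t1, $t6: $t1=(-23)+28=5
after add $t7, $t7, 4: $t7=4+4=8
after add $t2, $t2, 2: $t2=2+2=4
cmp $t2, 14  (cmp 4,14)
bne L2: taken
after lw $t6, 0($t7): $t6=M[8]=30
after xor $t1, $t1, $t6: $t1=5^30=27
after lw $t6, 0($t7): $t6=M[8]=30
after add $t1, $t1, $t6: $t1=27+30=57
after add $t7, $t7, 4: $t7=8+4=12
after add $t2, $t2, 2: $t2=4+2=6
cmp $t2, 14  (cmp 6,14)
bne L2: taken
after lw $t6, 0($t7): $t6=M[12]=-8
after xor $t1, $t1, $t6: $t1=57^(-8)=-63
after lw $t6, 0($t7): $t6=M[12]=-8
after add $t1, $t1, $t6: $t1=(-63)+(-8)=-71
after add $t7, $t7, 4: $t7=12+4=16
after add $t2, $t2, 2: $t2=6+2=8
cmp $t2, 14  (cmp 8,14)
bne L2: taken
after lw $t6, 0($t7): $t6=M[16]=1
after xor $t1, $t1, $t6: $t1=(-71)^1=-72
after lw $t6, 0($t7): $t6=M[16]=1
after add $t1, $t1, $t6: $t1=(-72)+1=-71
after add $t7, $t7, 4: $t7=16+4=20
after add $t2, $t2, 2: $t2=8+2=10
cmp $t2, 14  (cmp 10,14)
bne L2: taken
after lw $t6, 0($t7): $t6=M[20]=3
after xor $t1, $t1, $t6: $t1=(-71)^3=-70
after lw $t6, 0($t7): $t6=M[20]=3
after add $t1, $t1, $t6: $t1=(-70)+3=-67
after add $t7, $t7, 4: $t7=20+4=24
after add $t2, $t2, 2: $t2=10+2=12
cmp $t2, 14  (cmp 12,14)
bne L2: taken
after lw $t6, 0($t7): $t6=M[24]=4
after xor $t1, $t1, $t6: $t1=(-67)^4=-71
after lw $t6, 0($t7): $t6=M[24]=4
after add $t1, $t1, $t6: $t1=(-71)+4=-67
after add $t7, $t7, 4: $t7=24+4=28
after add $t2, $t2, 2: $t2=12+2=14
cmp $t2, 14  (cmp 14,14)
bne L2: not taken
sw $t6, (0) → M[0]=4
halt.
Total executed instructions: 62.

62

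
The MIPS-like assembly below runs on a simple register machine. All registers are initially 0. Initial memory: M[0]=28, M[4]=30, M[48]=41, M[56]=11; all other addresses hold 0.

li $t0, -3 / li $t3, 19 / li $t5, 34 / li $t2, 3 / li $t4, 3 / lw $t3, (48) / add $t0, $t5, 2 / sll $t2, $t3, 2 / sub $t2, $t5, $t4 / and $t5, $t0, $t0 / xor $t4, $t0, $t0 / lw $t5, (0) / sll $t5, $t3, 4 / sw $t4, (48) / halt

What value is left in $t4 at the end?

after li $t0, -3: $t0=-3
after li $t3, 19: $t3=19
after li $t5, 34: $t5=34
after li $t2, 3: $t2=3
after li $t4, 3: $t4=3
after lw $t3, (48): $t3=M[48]=41
after add $t0, $t5, 2: $t0=34+2=36
after sll $t2, $t3, 2: $t2=41<<2=164
after sub $t2, $t5, $t4: $t2=34-3=31
after and $t5, $t0, $t0: $t5=36&36=36
after xor $t4, $t0, $t0: $t4=36^36=0
after lw $t5, (0): $t5=M[0]=28
after sll $t5, $t3, 4: $t5=41<<4=656
sw $t4, (48) → M[48]=0
halt.

0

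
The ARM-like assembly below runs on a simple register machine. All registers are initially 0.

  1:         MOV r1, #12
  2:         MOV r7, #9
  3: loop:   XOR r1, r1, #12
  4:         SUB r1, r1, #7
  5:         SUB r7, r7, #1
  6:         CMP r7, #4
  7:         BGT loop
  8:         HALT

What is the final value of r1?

MOV r1, #12 → r1=12
MOV r7, #9 → r7=9
XOR r1, r1, #12 → r1=12^12=0
SUB r1, r1, #7 → r1=0-7=-7
SUB r7, r7, #1 → r7=9-1=8
CMP r7, #4  (cmp 8,4)
BGT loop: taken
XOR r1, r1, #12 → r1=(-7)^12=-11
SUB r1, r1, #7 → r1=(-11)-7=-18
SUB r7, r7, #1 → r7=8-1=7
CMP r7, #4  (cmp 7,4)
BGT loop: taken
XOR r1, r1, #12 → r1=(-18)^12=-30
SUB r1, r1, #7 → r1=(-30)-7=-37
SUB r7, r7, #1 → r7=7-1=6
CMP r7, #4  (cmp 6,4)
BGT loop: taken
XOR r1, r1, #12 → r1=(-37)^12=-41
SUB r1, r1, #7 → r1=(-41)-7=-48
SUB r7, r7, #1 → r7=6-1=5
CMP r7, #4  (cmp 5,4)
BGT loop: taken
XOR r1, r1, #12 → r1=(-48)^12=-36
SUB r1, r1, #7 → r1=(-36)-7=-43
SUB r7, r7, #1 → r7=5-1=4
CMP r7, #4  (cmp 4,4)
BGT loop: not taken
halt.

-43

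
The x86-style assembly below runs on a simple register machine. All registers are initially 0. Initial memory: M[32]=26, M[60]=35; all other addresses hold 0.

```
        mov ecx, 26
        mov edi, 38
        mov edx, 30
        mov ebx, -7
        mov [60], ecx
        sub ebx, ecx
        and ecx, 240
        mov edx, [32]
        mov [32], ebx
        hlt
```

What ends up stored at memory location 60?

ecx=26
edi=38
edx=30
ebx=-7
mov [60], ecx → M[60]=26
ebx=(-7)-26=-33
ecx=26&240=16
edx=M[32]=26
mov [32], ebx → M[32]=-33
halt.

26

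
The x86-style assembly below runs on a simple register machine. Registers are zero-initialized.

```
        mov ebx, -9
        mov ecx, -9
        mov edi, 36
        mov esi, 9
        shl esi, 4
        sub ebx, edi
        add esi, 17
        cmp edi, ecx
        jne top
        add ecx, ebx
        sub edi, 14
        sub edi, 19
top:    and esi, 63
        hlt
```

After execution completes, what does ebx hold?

-45

ebx=-9
ecx=-9
edi=36
esi=9
esi=9<<4=144
ebx=(-9)-36=-45
esi=144+17=161
cmp edi, ecx  (cmp 36,-9)
jne top: taken
esi=161&63=33
halt.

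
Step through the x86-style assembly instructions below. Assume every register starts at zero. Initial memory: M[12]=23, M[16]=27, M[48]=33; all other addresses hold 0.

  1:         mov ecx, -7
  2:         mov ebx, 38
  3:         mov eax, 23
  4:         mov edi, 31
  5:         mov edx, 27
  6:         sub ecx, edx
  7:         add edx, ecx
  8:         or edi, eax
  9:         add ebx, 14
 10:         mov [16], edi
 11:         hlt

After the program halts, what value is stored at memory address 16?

31

mov ecx, -7 → ecx=-7
mov ebx, 38 → ebx=38
mov eax, 23 → eax=23
mov edi, 31 → edi=31
mov edx, 27 → edx=27
sub ecx, edx → ecx=(-7)-27=-34
add edx, ecx → edx=27+(-34)=-7
or edi, eax → edi=31|23=31
add ebx, 14 → ebx=38+14=52
mov [16], edi → M[16]=31
halt.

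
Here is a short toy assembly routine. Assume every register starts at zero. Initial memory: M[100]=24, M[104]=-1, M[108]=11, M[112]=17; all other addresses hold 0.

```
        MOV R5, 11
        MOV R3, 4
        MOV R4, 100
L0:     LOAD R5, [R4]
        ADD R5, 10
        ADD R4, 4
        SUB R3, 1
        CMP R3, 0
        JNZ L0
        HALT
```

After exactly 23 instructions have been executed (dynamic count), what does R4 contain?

112

MOV R5, 11 → R5=11
MOV R3, 4 → R3=4
MOV R4, 100 → R4=100
LOAD R5, [R4] → R5=M[100]=24
ADD R5, 10 → R5=24+10=34
ADD R4, 4 → R4=100+4=104
SUB R3, 1 → R3=4-1=3
CMP R3, 0  (cmp 3,0)
JNZ L0: taken
LOAD R5, [R4] → R5=M[104]=-1
ADD R5, 10 → R5=(-1)+10=9
ADD R4, 4 → R4=104+4=108
SUB R3, 1 → R3=3-1=2
CMP R3, 0  (cmp 2,0)
JNZ L0: taken
LOAD R5, [R4] → R5=M[108]=11
ADD R5, 10 → R5=11+10=21
ADD R4, 4 → R4=108+4=112
SUB R3, 1 → R3=2-1=1
CMP R3, 0  (cmp 1,0)
JNZ L0: taken
LOAD R5, [R4] → R5=M[112]=17
ADD R5, 10 → R5=17+10=27
After step 23: R4 = 112.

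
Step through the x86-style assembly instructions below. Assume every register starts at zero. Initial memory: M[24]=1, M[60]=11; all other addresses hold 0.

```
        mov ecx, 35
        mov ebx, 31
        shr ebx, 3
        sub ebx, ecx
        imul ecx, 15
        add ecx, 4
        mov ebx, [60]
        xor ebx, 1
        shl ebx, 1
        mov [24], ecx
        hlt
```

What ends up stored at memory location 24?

529

ecx=35
ebx=31
ebx=31>>3=3
ebx=3-35=-32
ecx=35*15=525
ecx=525+4=529
ebx=M[60]=11
ebx=11^1=10
ebx=10<<1=20
mov [24], ecx → M[24]=529
halt.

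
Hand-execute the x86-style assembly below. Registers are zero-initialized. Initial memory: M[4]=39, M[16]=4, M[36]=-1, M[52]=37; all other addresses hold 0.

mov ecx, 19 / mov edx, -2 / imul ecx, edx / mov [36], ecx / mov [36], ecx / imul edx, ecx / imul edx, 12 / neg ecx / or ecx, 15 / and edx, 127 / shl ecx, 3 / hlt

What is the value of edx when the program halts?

16

after mov ecx, 19: ecx=19
after mov edx, -2: edx=-2
after imul ecx, edx: ecx=19*(-2)=-38
mov [36], ecx → M[36]=-38
mov [36], ecx → M[36]=-38
after imul edx, ecx: edx=(-2)*(-38)=76
after imul edx, 12: edx=76*12=912
after neg ecx: ecx=-(-38)=38
after or ecx, 15: ecx=38|15=47
after and edx, 127: edx=912&127=16
after shl ecx, 3: ecx=47<<3=376
halt.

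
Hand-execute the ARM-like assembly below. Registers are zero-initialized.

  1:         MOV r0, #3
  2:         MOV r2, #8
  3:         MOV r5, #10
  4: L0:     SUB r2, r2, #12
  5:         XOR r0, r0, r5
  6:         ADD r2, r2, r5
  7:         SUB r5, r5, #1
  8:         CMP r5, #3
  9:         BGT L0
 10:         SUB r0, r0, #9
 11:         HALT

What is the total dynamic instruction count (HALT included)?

47

after MOV r0, #3: r0=3
after MOV r2, #8: r2=8
after MOV r5, #10: r5=10
after SUB r2, r2, #12: r2=8-12=-4
after XOR r0, r0, r5: r0=3^10=9
after ADD r2, r2, r5: r2=(-4)+10=6
after SUB r5, r5, #1: r5=10-1=9
CMP r5, #3  (cmp 9,3)
BGT L0: taken
after SUB r2, r2, #12: r2=6-12=-6
after XOR r0, r0, r5: r0=9^9=0
after ADD r2, r2, r5: r2=(-6)+9=3
after SUB r5, r5, #1: r5=9-1=8
CMP r5, #3  (cmp 8,3)
BGT L0: taken
after SUB r2, r2, #12: r2=3-12=-9
after XOR r0, r0, r5: r0=0^8=8
after ADD r2, r2, r5: r2=(-9)+8=-1
after SUB r5, r5, #1: r5=8-1=7
CMP r5, #3  (cmp 7,3)
BGT L0: taken
after SUB r2, r2, #12: r2=(-1)-12=-13
after XOR r0, r0, r5: r0=8^7=15
after ADD r2, r2, r5: r2=(-13)+7=-6
after SUB r5, r5, #1: r5=7-1=6
CMP r5, #3  (cmp 6,3)
BGT L0: taken
after SUB r2, r2, #12: r2=(-6)-12=-18
after XOR r0, r0, r5: r0=15^6=9
after ADD r2, r2, r5: r2=(-18)+6=-12
after SUB r5, r5, #1: r5=6-1=5
CMP r5, #3  (cmp 5,3)
BGT L0: taken
after SUB r2, r2, #12: r2=(-12)-12=-24
after XOR r0, r0, r5: r0=9^5=12
after ADD r2, r2, r5: r2=(-24)+5=-19
after SUB r5, r5, #1: r5=5-1=4
CMP r5, #3  (cmp 4,3)
BGT L0: taken
after SUB r2, r2, #12: r2=(-19)-12=-31
after XOR r0, r0, r5: r0=12^4=8
after ADD r2, r2, r5: r2=(-31)+4=-27
after SUB r5, r5, #1: r5=4-1=3
CMP r5, #3  (cmp 3,3)
BGT L0: not taken
after SUB r0, r0, #9: r0=8-9=-1
halt.
Total executed instructions: 47.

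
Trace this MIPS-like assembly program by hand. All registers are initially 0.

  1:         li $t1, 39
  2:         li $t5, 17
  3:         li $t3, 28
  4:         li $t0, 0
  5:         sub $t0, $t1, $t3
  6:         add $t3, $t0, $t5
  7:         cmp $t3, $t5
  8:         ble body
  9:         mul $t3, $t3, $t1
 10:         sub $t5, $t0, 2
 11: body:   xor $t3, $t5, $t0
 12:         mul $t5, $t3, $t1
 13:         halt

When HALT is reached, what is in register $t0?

11

after li $t1, 39: $t1=39
after li $t5, 17: $t5=17
after li $t3, 28: $t3=28
after li $t0, 0: $t0=0
after sub $t0, $t1, $t3: $t0=39-28=11
after add $t3, $t0, $t5: $t3=11+17=28
cmp $t3, $t5  (cmp 28,17)
ble body: not taken
after mul $t3, $t3, $t1: $t3=28*39=1092
after sub $t5, $t0, 2: $t5=11-2=9
after xor $t3, $t5, $t0: $t3=9^11=2
after mul $t5, $t3, $t1: $t5=2*39=78
halt.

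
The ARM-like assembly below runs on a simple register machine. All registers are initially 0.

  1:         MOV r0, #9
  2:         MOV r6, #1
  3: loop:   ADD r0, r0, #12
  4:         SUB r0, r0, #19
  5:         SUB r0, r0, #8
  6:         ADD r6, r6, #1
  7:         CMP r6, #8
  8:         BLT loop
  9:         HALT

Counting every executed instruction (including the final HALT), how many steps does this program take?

45

MOV r0, #9 → r0=9
MOV r6, #1 → r6=1
ADD r0, r0, #12 → r0=9+12=21
SUB r0, r0, #19 → r0=21-19=2
SUB r0, r0, #8 → r0=2-8=-6
ADD r6, r6, #1 → r6=1+1=2
CMP r6, #8  (cmp 2,8)
BLT loop: taken
ADD r0, r0, #12 → r0=(-6)+12=6
SUB r0, r0, #19 → r0=6-19=-13
SUB r0, r0, #8 → r0=(-13)-8=-21
ADD r6, r6, #1 → r6=2+1=3
CMP r6, #8  (cmp 3,8)
BLT loop: taken
ADD r0, r0, #12 → r0=(-21)+12=-9
SUB r0, r0, #19 → r0=(-9)-19=-28
SUB r0, r0, #8 → r0=(-28)-8=-36
ADD r6, r6, #1 → r6=3+1=4
CMP r6, #8  (cmp 4,8)
BLT loop: taken
ADD r0, r0, #12 → r0=(-36)+12=-24
SUB r0, r0, #19 → r0=(-24)-19=-43
SUB r0, r0, #8 → r0=(-43)-8=-51
ADD r6, r6, #1 → r6=4+1=5
CMP r6, #8  (cmp 5,8)
BLT loop: taken
ADD r0, r0, #12 → r0=(-51)+12=-39
SUB r0, r0, #19 → r0=(-39)-19=-58
SUB r0, r0, #8 → r0=(-58)-8=-66
ADD r6, r6, #1 → r6=5+1=6
CMP r6, #8  (cmp 6,8)
BLT loop: taken
ADD r0, r0, #12 → r0=(-66)+12=-54
SUB r0, r0, #19 → r0=(-54)-19=-73
SUB r0, r0, #8 → r0=(-73)-8=-81
ADD r6, r6, #1 → r6=6+1=7
CMP r6, #8  (cmp 7,8)
BLT loop: taken
ADD r0, r0, #12 → r0=(-81)+12=-69
SUB r0, r0, #19 → r0=(-69)-19=-88
SUB r0, r0, #8 → r0=(-88)-8=-96
ADD r6, r6, #1 → r6=7+1=8
CMP r6, #8  (cmp 8,8)
BLT loop: not taken
halt.
Total executed instructions: 45.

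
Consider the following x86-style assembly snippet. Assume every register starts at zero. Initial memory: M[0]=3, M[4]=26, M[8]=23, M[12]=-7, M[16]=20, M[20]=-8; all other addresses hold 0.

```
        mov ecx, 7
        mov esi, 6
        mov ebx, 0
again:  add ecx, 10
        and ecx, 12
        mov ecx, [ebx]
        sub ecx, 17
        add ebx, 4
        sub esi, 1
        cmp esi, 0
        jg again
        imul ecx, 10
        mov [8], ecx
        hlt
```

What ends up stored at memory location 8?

ecx=7
esi=6
ebx=0
ecx=7+10=17
ecx=17&12=0
ecx=M[0]=3
ecx=3-17=-14
ebx=0+4=4
esi=6-1=5
cmp esi, 0  (cmp 5,0)
jg again: taken
ecx=(-14)+10=-4
ecx=(-4)&12=12
ecx=M[4]=26
ecx=26-17=9
ebx=4+4=8
esi=5-1=4
cmp esi, 0  (cmp 4,0)
jg again: taken
ecx=9+10=19
ecx=19&12=0
ecx=M[8]=23
ecx=23-17=6
ebx=8+4=12
esi=4-1=3
cmp esi, 0  (cmp 3,0)
jg again: taken
ecx=6+10=16
ecx=16&12=0
ecx=M[12]=-7
ecx=(-7)-17=-24
ebx=12+4=16
esi=3-1=2
cmp esi, 0  (cmp 2,0)
jg again: taken
ecx=(-24)+10=-14
ecx=(-14)&12=0
ecx=M[16]=20
ecx=20-17=3
ebx=16+4=20
esi=2-1=1
cmp esi, 0  (cmp 1,0)
jg again: taken
ecx=3+10=13
ecx=13&12=12
ecx=M[20]=-8
ecx=(-8)-17=-25
ebx=20+4=24
esi=1-1=0
cmp esi, 0  (cmp 0,0)
jg again: not taken
ecx=(-25)*10=-250
mov [8], ecx → M[8]=-250
halt.

-250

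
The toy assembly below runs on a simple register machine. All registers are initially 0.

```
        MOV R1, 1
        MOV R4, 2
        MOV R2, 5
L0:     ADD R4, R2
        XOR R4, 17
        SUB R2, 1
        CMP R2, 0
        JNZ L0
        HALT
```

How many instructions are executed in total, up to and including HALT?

R1=1
R4=2
R2=5
R4=2+5=7
R4=7^17=22
R2=5-1=4
CMP R2, 0  (cmp 4,0)
JNZ L0: taken
R4=22+4=26
R4=26^17=11
R2=4-1=3
CMP R2, 0  (cmp 3,0)
JNZ L0: taken
R4=11+3=14
R4=14^17=31
R2=3-1=2
CMP R2, 0  (cmp 2,0)
JNZ L0: taken
R4=31+2=33
R4=33^17=48
R2=2-1=1
CMP R2, 0  (cmp 1,0)
JNZ L0: taken
R4=48+1=49
R4=49^17=32
R2=1-1=0
CMP R2, 0  (cmp 0,0)
JNZ L0: not taken
halt.
Total executed instructions: 29.

29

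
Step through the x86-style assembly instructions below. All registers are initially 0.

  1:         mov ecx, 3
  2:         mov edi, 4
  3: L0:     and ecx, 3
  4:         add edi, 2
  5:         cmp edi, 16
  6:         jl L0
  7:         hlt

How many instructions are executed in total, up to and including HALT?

mov ecx, 3 → ecx=3
mov edi, 4 → edi=4
and ecx, 3 → ecx=3&3=3
add edi, 2 → edi=4+2=6
cmp edi, 16  (cmp 6,16)
jl L0: taken
and ecx, 3 → ecx=3&3=3
add edi, 2 → edi=6+2=8
cmp edi, 16  (cmp 8,16)
jl L0: taken
and ecx, 3 → ecx=3&3=3
add edi, 2 → edi=8+2=10
cmp edi, 16  (cmp 10,16)
jl L0: taken
and ecx, 3 → ecx=3&3=3
add edi, 2 → edi=10+2=12
cmp edi, 16  (cmp 12,16)
jl L0: taken
and ecx, 3 → ecx=3&3=3
add edi, 2 → edi=12+2=14
cmp edi, 16  (cmp 14,16)
jl L0: taken
and ecx, 3 → ecx=3&3=3
add edi, 2 → edi=14+2=16
cmp edi, 16  (cmp 16,16)
jl L0: not taken
halt.
Total executed instructions: 27.

27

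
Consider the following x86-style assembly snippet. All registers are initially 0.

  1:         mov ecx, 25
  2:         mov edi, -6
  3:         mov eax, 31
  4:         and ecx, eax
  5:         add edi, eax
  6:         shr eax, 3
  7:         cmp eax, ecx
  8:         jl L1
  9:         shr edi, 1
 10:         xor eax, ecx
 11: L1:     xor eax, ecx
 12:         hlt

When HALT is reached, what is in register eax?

mov ecx, 25 → ecx=25
mov edi, -6 → edi=-6
mov eax, 31 → eax=31
and ecx, eax → ecx=25&31=25
add edi, eax → edi=(-6)+31=25
shr eax, 3 → eax=31>>3=3
cmp eax, ecx  (cmp 3,25)
jl L1: taken
xor eax, ecx → eax=3^25=26
halt.

26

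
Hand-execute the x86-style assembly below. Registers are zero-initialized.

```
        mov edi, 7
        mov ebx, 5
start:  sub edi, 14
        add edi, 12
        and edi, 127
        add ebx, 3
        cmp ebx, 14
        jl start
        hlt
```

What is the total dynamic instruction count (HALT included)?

edi=7
ebx=5
edi=7-14=-7
edi=(-7)+12=5
edi=5&127=5
ebx=5+3=8
cmp ebx, 14  (cmp 8,14)
jl start: taken
edi=5-14=-9
edi=(-9)+12=3
edi=3&127=3
ebx=8+3=11
cmp ebx, 14  (cmp 11,14)
jl start: taken
edi=3-14=-11
edi=(-11)+12=1
edi=1&127=1
ebx=11+3=14
cmp ebx, 14  (cmp 14,14)
jl start: not taken
halt.
Total executed instructions: 21.

21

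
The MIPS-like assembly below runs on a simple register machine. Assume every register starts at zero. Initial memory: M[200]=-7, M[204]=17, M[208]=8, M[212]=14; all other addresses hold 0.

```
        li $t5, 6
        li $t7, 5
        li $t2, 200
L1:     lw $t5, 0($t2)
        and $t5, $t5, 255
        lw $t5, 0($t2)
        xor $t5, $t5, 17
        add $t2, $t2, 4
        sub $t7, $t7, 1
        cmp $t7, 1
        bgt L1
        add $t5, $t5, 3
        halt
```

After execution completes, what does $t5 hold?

after li $t5, 6: $t5=6
after li $t7, 5: $t7=5
after li $t2, 200: $t2=200
after lw $t5, 0($t2): $t5=M[200]=-7
after and $t5, $t5, 255: $t5=(-7)&255=249
after lw $t5, 0($t2): $t5=M[200]=-7
after xor $t5, $t5, 17: $t5=(-7)^17=-24
after add $t2, $t2, 4: $t2=200+4=204
after sub $t7, $t7, 1: $t7=5-1=4
cmp $t7, 1  (cmp 4,1)
bgt L1: taken
after lw $t5, 0($t2): $t5=M[204]=17
after and $t5, $t5, 255: $t5=17&255=17
after lw $t5, 0($t2): $t5=M[204]=17
after xor $t5, $t5, 17: $t5=17^17=0
after add $t2, $t2, 4: $t2=204+4=208
after sub $t7, $t7, 1: $t7=4-1=3
cmp $t7, 1  (cmp 3,1)
bgt L1: taken
after lw $t5, 0($t2): $t5=M[208]=8
after and $t5, $t5, 255: $t5=8&255=8
after lw $t5, 0($t2): $t5=M[208]=8
after xor $t5, $t5, 17: $t5=8^17=25
after add $t2, $t2, 4: $t2=208+4=212
after sub $t7, $t7, 1: $t7=3-1=2
cmp $t7, 1  (cmp 2,1)
bgt L1: taken
after lw $t5, 0($t2): $t5=M[212]=14
after and $t5, $t5, 255: $t5=14&255=14
after lw $t5, 0($t2): $t5=M[212]=14
after xor $t5, $t5, 17: $t5=14^17=31
after add $t2, $t2, 4: $t2=212+4=216
after sub $t7, $t7, 1: $t7=2-1=1
cmp $t7, 1  (cmp 1,1)
bgt L1: not taken
after add $t5, $t5, 3: $t5=31+3=34
halt.

34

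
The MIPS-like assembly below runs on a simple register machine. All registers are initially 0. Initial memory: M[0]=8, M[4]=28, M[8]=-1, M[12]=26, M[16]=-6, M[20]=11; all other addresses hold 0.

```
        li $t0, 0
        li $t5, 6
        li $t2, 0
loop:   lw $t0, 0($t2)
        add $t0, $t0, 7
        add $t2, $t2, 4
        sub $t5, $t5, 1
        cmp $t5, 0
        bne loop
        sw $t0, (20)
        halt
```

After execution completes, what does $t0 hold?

$t0=0
$t5=6
$t2=0
$t0=M[0]=8
$t0=8+7=15
$t2=0+4=4
$t5=6-1=5
cmp $t5, 0  (cmp 5,0)
bne loop: taken
$t0=M[4]=28
$t0=28+7=35
$t2=4+4=8
$t5=5-1=4
cmp $t5, 0  (cmp 4,0)
bne loop: taken
$t0=M[8]=-1
$t0=(-1)+7=6
$t2=8+4=12
$t5=4-1=3
cmp $t5, 0  (cmp 3,0)
bne loop: taken
$t0=M[12]=26
$t0=26+7=33
$t2=12+4=16
$t5=3-1=2
cmp $t5, 0  (cmp 2,0)
bne loop: taken
$t0=M[16]=-6
$t0=(-6)+7=1
$t2=16+4=20
$t5=2-1=1
cmp $t5, 0  (cmp 1,0)
bne loop: taken
$t0=M[20]=11
$t0=11+7=18
$t2=20+4=24
$t5=1-1=0
cmp $t5, 0  (cmp 0,0)
bne loop: not taken
sw $t0, (20) → M[20]=18
halt.

18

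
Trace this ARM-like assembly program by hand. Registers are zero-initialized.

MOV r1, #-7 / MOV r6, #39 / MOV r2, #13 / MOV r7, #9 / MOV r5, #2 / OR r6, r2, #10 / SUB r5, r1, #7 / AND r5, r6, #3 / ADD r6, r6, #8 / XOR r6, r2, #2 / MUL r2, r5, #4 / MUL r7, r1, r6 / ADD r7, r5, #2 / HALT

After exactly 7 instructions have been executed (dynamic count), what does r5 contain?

-14

after MOV r1, #-7: r1=-7
after MOV r6, #39: r6=39
after MOV r2, #13: r2=13
after MOV r7, #9: r7=9
after MOV r5, #2: r5=2
after OR r6, r2, #10: r6=13|10=15
after SUB r5, r1, #7: r5=(-7)-7=-14
After step 7: r5 = -14.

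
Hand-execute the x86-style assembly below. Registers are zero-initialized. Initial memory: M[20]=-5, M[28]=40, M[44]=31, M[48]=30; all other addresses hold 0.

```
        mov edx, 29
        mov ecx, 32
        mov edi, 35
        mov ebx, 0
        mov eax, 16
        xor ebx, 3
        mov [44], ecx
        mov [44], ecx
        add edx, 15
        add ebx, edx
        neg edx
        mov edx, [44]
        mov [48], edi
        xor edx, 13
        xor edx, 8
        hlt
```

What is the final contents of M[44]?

mov edx, 29 → edx=29
mov ecx, 32 → ecx=32
mov edi, 35 → edi=35
mov ebx, 0 → ebx=0
mov eax, 16 → eax=16
xor ebx, 3 → ebx=0^3=3
mov [44], ecx → M[44]=32
mov [44], ecx → M[44]=32
add edx, 15 → edx=29+15=44
add ebx, edx → ebx=3+44=47
neg edx → edx=-(44)=-44
mov edx, [44] → edx=M[44]=32
mov [48], edi → M[48]=35
xor edx, 13 → edx=32^13=45
xor edx, 8 → edx=45^8=37
halt.

32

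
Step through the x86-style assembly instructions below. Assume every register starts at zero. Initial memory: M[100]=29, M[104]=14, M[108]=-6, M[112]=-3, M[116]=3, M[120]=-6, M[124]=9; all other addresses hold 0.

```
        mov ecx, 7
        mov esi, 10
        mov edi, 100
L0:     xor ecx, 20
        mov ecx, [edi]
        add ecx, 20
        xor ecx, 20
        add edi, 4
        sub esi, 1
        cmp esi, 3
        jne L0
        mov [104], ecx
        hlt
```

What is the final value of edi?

ecx=7
esi=10
edi=100
ecx=7^20=19
ecx=M[100]=29
ecx=29+20=49
ecx=49^20=37
edi=100+4=104
esi=10-1=9
cmp esi, 3  (cmp 9,3)
jne L0: taken
ecx=37^20=49
ecx=M[104]=14
ecx=14+20=34
ecx=34^20=54
edi=104+4=108
esi=9-1=8
cmp esi, 3  (cmp 8,3)
jne L0: taken
ecx=54^20=34
ecx=M[108]=-6
ecx=(-6)+20=14
ecx=14^20=26
edi=108+4=112
esi=8-1=7
cmp esi, 3  (cmp 7,3)
jne L0: taken
ecx=26^20=14
ecx=M[112]=-3
ecx=(-3)+20=17
ecx=17^20=5
edi=112+4=116
esi=7-1=6
cmp esi, 3  (cmp 6,3)
jne L0: taken
ecx=5^20=17
ecx=M[116]=3
ecx=3+20=23
ecx=23^20=3
edi=116+4=120
esi=6-1=5
cmp esi, 3  (cmp 5,3)
jne L0: taken
ecx=3^20=23
ecx=M[120]=-6
ecx=(-6)+20=14
ecx=14^20=26
edi=120+4=124
esi=5-1=4
cmp esi, 3  (cmp 4,3)
jne L0: taken
ecx=26^20=14
ecx=M[124]=9
ecx=9+20=29
ecx=29^20=9
edi=124+4=128
esi=4-1=3
cmp esi, 3  (cmp 3,3)
jne L0: not taken
mov [104], ecx → M[104]=9
halt.

128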